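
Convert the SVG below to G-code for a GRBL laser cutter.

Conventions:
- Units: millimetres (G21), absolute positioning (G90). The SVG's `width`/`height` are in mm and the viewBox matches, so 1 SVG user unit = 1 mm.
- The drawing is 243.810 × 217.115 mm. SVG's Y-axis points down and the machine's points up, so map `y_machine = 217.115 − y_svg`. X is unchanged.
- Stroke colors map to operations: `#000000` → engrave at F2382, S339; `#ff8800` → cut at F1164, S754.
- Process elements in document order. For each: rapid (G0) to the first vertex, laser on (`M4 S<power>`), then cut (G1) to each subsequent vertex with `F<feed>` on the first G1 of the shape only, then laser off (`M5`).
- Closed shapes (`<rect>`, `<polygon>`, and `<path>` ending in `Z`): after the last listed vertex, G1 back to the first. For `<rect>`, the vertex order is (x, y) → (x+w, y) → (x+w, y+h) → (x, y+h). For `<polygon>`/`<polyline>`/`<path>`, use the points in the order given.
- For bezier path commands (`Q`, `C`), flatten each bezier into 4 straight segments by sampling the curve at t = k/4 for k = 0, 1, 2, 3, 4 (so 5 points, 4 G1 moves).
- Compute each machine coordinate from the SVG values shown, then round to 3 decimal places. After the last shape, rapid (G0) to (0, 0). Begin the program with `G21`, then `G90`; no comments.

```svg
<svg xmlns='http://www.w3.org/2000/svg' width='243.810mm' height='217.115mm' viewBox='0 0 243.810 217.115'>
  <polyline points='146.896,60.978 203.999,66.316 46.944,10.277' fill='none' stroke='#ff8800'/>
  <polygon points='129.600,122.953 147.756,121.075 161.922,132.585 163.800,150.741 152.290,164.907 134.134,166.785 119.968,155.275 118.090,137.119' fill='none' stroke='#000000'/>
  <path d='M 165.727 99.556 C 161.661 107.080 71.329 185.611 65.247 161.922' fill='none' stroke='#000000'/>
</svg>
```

Since the viewBox matches the mm dimensions, user units are millimetres directly. The only transform is the Y-flip y_m = 217.115 − y_svg.

Shape 1 is a open polyline drawn with `<polyline>`. Its stroke #ff8800 means cut at S754, F1164. After flipping Y the toolpath is (146.896,156.137) → (203.999,150.799) → (46.944,206.838).

Shape 2 is a regular polygon drawn with `<polygon>`. Its stroke #000000 means engrave at S339, F2382. After flipping Y the toolpath is (129.600,94.162) → (147.756,96.040) → (161.922,84.530) → (163.800,66.374) → (152.290,52.208) → (134.134,50.330) → (119.968,61.840) → (118.090,79.996) → (129.600,94.162), returning to the start.

Shape 3 is a cubic bezier drawn with `<path>`. Its stroke #000000 means engrave at S339, F2382. After flipping Y the toolpath is (165.727,117.559) → (149.167,101.309) → (116.243,74.671) → (82.941,53.886) → (65.247,55.193).

G21
G90
G0 X146.896 Y156.137
M4 S754
G1 X203.999 Y150.799 F1164
G1 X46.944 Y206.838
M5
G0 X129.600 Y94.162
M4 S339
G1 X147.756 Y96.040 F2382
G1 X161.922 Y84.530
G1 X163.800 Y66.374
G1 X152.290 Y52.208
G1 X134.134 Y50.330
G1 X119.968 Y61.840
G1 X118.090 Y79.996
G1 X129.600 Y94.162
M5
G0 X165.727 Y117.559
M4 S339
G1 X149.167 Y101.309 F2382
G1 X116.243 Y74.671
G1 X82.941 Y53.886
G1 X65.247 Y55.193
M5
G0 X0.000 Y0.000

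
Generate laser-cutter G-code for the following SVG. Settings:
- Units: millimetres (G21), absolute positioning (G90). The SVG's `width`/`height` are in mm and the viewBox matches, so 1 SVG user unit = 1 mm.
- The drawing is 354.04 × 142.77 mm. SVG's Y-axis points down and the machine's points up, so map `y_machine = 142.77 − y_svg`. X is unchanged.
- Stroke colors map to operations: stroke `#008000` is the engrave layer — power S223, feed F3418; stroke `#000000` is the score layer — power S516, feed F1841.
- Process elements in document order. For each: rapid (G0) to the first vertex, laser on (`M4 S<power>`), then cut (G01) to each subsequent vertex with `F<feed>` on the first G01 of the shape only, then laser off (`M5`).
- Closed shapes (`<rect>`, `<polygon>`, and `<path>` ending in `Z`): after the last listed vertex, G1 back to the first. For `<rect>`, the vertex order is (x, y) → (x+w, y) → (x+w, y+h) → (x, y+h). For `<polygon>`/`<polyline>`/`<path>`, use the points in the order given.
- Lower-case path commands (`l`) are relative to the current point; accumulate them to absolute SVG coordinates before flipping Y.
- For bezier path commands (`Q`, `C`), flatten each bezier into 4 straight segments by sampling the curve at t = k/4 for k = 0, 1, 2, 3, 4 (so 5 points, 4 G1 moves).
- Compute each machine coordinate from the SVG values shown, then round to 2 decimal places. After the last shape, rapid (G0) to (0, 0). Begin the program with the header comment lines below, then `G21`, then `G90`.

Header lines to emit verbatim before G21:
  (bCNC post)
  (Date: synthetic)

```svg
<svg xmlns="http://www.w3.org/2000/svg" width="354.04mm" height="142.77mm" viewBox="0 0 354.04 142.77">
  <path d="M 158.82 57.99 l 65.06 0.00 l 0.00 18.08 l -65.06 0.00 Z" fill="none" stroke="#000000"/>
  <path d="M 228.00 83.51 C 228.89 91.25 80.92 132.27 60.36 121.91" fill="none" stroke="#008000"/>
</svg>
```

Since the viewBox matches the mm dimensions, user units are millimetres directly. The only transform is the Y-flip y_m = 142.77 − y_svg.

Shape 1 is a rectangle drawn with `<path>`. Its stroke #000000 means score at S516, F1841. After flipping Y the toolpath is (158.82,84.78) → (223.88,84.78) → (223.88,66.70) → (158.82,66.70) → (158.82,84.78), returning to the start.

Shape 2 is a cubic bezier drawn with `<path>`. Its stroke #008000 means engrave at S223, F3418. After flipping Y the toolpath is (228.00,59.26) → (205.07,48.54) → (152.22,33.27) → (95.35,21.40) → (60.36,20.86).

(bCNC post)
(Date: synthetic)
G21
G90
G0 X158.82 Y84.78
M4 S516
G01 X223.88 Y84.78 F1841
G01 X223.88 Y66.70
G01 X158.82 Y66.70
G01 X158.82 Y84.78
M5
G0 X228.00 Y59.26
M4 S223
G01 X205.07 Y48.54 F3418
G01 X152.22 Y33.27
G01 X95.35 Y21.40
G01 X60.36 Y20.86
M5
G0 X0.00 Y0.00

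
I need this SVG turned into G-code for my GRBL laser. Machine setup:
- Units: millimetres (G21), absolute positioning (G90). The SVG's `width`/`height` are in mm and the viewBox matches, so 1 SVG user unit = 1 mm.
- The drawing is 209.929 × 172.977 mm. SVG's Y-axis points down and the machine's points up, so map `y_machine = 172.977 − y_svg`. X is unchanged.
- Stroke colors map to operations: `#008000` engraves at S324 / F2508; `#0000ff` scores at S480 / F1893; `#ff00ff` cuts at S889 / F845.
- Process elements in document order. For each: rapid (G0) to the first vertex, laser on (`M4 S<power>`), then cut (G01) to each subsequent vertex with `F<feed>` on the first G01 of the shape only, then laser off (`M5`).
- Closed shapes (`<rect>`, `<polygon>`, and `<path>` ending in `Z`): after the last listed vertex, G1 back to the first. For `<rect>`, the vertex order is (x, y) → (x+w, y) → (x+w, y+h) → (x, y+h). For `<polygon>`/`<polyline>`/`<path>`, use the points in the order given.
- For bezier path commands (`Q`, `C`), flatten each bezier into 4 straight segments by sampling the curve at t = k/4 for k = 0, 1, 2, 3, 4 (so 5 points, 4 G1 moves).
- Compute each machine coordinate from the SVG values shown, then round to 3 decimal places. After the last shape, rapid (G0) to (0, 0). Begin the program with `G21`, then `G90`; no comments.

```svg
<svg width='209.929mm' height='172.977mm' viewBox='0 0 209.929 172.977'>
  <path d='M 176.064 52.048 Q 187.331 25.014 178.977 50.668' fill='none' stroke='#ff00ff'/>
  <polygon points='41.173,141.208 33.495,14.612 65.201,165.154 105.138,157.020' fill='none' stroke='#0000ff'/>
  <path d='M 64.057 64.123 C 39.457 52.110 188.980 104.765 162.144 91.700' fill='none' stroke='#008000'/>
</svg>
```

G21
G90
G0 X176.064 Y120.929
M4 S889
G01 X180.471 Y131.153 F845
G01 X182.426 Y134.791
G01 X181.928 Y131.843
G01 X178.977 Y122.309
M5
G0 X41.173 Y31.769
M4 S480
G01 X33.495 Y158.365 F1893
G01 X65.201 Y7.823
G01 X105.138 Y15.957
G01 X41.173 Y31.769
M5
G0 X64.057 Y108.854
M4 S324
G01 X72.779 Y107.776 F2508
G01 X113.939 Y94.671
G01 X154.680 Y81.763
G01 X162.144 Y81.277
M5
G0 X0.000 Y0.000

Since the viewBox matches the mm dimensions, user units are millimetres directly. The only transform is the Y-flip y_m = 172.977 − y_svg.

Shape 1 is a quadratic bezier drawn with `<path>`. Its stroke #ff00ff means cut at S889, F845. After flipping Y the toolpath is (176.064,120.929) → (180.471,131.153) → (182.426,134.791) → (181.928,131.843) → (178.977,122.309).

Shape 2 is a closed polygon drawn with `<polygon>`. Its stroke #0000ff means score at S480, F1893. After flipping Y the toolpath is (41.173,31.769) → (33.495,158.365) → (65.201,7.823) → (105.138,15.957) → (41.173,31.769), returning to the start.

Shape 3 is a cubic bezier drawn with `<path>`. Its stroke #008000 means engrave at S324, F2508. After flipping Y the toolpath is (64.057,108.854) → (72.779,107.776) → (113.939,94.671) → (154.680,81.763) → (162.144,81.277).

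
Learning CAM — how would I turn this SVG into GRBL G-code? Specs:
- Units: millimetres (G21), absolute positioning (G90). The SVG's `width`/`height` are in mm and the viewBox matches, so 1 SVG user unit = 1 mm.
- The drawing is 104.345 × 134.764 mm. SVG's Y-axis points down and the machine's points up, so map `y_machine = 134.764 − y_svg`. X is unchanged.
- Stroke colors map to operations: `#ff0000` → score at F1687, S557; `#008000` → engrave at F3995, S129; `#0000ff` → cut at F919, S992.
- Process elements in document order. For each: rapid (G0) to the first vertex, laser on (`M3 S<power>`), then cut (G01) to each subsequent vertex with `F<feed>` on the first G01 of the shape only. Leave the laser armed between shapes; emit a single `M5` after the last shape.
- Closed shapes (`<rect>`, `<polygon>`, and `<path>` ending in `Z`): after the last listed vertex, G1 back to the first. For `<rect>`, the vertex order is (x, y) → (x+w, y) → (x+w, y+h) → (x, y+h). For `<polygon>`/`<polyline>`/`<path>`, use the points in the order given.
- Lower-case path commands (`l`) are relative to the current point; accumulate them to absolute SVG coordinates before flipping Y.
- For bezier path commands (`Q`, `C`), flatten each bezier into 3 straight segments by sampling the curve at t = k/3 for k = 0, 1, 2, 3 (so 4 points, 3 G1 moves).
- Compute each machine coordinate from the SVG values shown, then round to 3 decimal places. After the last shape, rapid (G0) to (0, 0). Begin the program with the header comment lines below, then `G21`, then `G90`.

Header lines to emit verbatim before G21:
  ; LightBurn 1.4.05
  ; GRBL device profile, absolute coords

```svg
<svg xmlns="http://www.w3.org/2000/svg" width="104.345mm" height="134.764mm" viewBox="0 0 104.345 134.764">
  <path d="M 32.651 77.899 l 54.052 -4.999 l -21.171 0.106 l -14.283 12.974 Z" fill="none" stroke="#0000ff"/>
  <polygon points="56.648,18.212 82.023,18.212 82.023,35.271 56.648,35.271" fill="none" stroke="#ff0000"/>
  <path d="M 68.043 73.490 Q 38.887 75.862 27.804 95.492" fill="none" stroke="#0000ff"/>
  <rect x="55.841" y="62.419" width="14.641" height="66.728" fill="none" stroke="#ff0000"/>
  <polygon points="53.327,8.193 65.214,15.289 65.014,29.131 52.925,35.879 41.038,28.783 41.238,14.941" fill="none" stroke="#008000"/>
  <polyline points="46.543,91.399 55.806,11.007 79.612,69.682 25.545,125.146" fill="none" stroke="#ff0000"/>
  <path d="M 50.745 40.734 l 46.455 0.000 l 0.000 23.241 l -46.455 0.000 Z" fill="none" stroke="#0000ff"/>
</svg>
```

; LightBurn 1.4.05
; GRBL device profile, absolute coords
G21
G90
G0 X32.651 Y56.865
M3 S992
G01 X86.703 Y61.864 F919
G01 X65.532 Y61.758
G01 X51.249 Y48.784
G01 X32.651 Y56.865
G0 X56.648 Y116.552
M3 S557
G01 X82.023 Y116.552 F1687
G01 X82.023 Y99.493
G01 X56.648 Y99.493
G01 X56.648 Y116.552
G0 X68.043 Y61.274
M3 S992
G01 X50.614 Y57.775 F919
G01 X37.201 Y50.441
G01 X27.804 Y39.272
G0 X55.841 Y72.345
M3 S557
G01 X70.482 Y72.345 F1687
G01 X70.482 Y5.617
G01 X55.841 Y5.617
G01 X55.841 Y72.345
G0 X53.327 Y126.571
M3 S129
G01 X65.214 Y119.475 F3995
G01 X65.014 Y105.633
G01 X52.925 Y98.885
G01 X41.038 Y105.981
G01 X41.238 Y119.823
G01 X53.327 Y126.571
G0 X46.543 Y43.365
M3 S557
G01 X55.806 Y123.757 F1687
G01 X79.612 Y65.082
G01 X25.545 Y9.618
G0 X50.745 Y94.030
M3 S992
G01 X97.200 Y94.030 F919
G01 X97.200 Y70.789
G01 X50.745 Y70.789
G01 X50.745 Y94.030
M5
G0 X0.000 Y0.000

1 u = 1 mm; y_m = 134.764 − y.

[1] `<path>` closed polygon, #0000ff→cut S992 F919: (32.651,56.865) → (86.703,61.864) → (65.532,61.758) → (51.249,48.784) → (32.651,56.865) (closed)

[2] `<polygon>` rectangle, #ff0000→score S557 F1687: (56.648,116.552) → (82.023,116.552) → (82.023,99.493) → (56.648,99.493) → (56.648,116.552) (closed)

[3] `<path>` quadratic bezier, #0000ff→cut S992 F919: (68.043,61.274) → (50.614,57.775) → (37.201,50.441) → (27.804,39.272)

[4] `<rect>` rectangle, #ff0000→score S557 F1687: (55.841,72.345) → (70.482,72.345) → (70.482,5.617) → (55.841,5.617) → (55.841,72.345) (closed)

[5] `<polygon>` regular polygon, #008000→engrave S129 F3995: (53.327,126.571) → (65.214,119.475) → (65.014,105.633) → (52.925,98.885) → (41.038,105.981) → (41.238,119.823) → (53.327,126.571) (closed)

[6] `<polyline>` open polyline, #ff0000→score S557 F1687: (46.543,43.365) → (55.806,123.757) → (79.612,65.082) → (25.545,9.618)

[7] `<path>` rectangle, #0000ff→cut S992 F919: (50.745,94.030) → (97.200,94.030) → (97.200,70.789) → (50.745,70.789) → (50.745,94.030) (closed)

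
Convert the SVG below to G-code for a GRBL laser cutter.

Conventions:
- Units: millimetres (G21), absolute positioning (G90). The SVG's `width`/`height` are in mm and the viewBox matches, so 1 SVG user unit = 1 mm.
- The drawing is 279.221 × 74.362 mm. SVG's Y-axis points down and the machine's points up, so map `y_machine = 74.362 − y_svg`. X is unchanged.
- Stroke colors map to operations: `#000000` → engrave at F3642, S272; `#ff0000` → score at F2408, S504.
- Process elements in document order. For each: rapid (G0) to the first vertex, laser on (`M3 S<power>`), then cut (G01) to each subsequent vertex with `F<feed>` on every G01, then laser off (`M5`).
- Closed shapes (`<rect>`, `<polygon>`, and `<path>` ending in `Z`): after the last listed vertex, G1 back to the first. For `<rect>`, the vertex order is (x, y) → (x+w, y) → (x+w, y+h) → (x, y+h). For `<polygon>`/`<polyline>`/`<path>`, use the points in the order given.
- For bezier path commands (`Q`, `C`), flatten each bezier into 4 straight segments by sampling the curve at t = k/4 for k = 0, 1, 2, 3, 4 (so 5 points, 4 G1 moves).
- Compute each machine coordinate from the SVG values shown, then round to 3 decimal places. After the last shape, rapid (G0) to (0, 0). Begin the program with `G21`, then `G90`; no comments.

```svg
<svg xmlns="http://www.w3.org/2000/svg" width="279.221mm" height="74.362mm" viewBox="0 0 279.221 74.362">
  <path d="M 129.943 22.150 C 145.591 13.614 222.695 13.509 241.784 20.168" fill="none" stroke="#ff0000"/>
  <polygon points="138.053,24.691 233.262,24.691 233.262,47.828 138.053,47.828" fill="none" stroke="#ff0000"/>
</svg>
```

viewBox `0 0 279.221 74.362` with mm width/height → 1 unit = 1 mm. Flip: y_m = 74.362 − y_svg.

**Shape 1** — `<path>` cubic bezier, stroke `#ff0000` → score (S504, F2408). Control points (SVG): P0=(129.943,22.150), P1=(145.591,13.614), P2=(222.695,13.509), P3=(241.784,20.168); sampled at t=k/4. Machine vertices: (129.943,52.212) → (151.335,57.059) → (184.573,58.901) → (218.456,57.894) → (241.784,54.194). Open path.

**Shape 2** — `<polygon>` rectangle, stroke `#ff0000` → score (S504, F2408). Machine vertices: (138.053,49.671) → (233.262,49.671) → (233.262,26.534) → (138.053,26.534) → (138.053,49.671). Closed: final G1 returns to the first vertex.

G21
G90
G0 X129.943 Y52.212
M3 S504
G01 X151.335 Y57.059 F2408
G01 X184.573 Y58.901 F2408
G01 X218.456 Y57.894 F2408
G01 X241.784 Y54.194 F2408
M5
G0 X138.053 Y49.671
M3 S504
G01 X233.262 Y49.671 F2408
G01 X233.262 Y26.534 F2408
G01 X138.053 Y26.534 F2408
G01 X138.053 Y49.671 F2408
M5
G0 X0.000 Y0.000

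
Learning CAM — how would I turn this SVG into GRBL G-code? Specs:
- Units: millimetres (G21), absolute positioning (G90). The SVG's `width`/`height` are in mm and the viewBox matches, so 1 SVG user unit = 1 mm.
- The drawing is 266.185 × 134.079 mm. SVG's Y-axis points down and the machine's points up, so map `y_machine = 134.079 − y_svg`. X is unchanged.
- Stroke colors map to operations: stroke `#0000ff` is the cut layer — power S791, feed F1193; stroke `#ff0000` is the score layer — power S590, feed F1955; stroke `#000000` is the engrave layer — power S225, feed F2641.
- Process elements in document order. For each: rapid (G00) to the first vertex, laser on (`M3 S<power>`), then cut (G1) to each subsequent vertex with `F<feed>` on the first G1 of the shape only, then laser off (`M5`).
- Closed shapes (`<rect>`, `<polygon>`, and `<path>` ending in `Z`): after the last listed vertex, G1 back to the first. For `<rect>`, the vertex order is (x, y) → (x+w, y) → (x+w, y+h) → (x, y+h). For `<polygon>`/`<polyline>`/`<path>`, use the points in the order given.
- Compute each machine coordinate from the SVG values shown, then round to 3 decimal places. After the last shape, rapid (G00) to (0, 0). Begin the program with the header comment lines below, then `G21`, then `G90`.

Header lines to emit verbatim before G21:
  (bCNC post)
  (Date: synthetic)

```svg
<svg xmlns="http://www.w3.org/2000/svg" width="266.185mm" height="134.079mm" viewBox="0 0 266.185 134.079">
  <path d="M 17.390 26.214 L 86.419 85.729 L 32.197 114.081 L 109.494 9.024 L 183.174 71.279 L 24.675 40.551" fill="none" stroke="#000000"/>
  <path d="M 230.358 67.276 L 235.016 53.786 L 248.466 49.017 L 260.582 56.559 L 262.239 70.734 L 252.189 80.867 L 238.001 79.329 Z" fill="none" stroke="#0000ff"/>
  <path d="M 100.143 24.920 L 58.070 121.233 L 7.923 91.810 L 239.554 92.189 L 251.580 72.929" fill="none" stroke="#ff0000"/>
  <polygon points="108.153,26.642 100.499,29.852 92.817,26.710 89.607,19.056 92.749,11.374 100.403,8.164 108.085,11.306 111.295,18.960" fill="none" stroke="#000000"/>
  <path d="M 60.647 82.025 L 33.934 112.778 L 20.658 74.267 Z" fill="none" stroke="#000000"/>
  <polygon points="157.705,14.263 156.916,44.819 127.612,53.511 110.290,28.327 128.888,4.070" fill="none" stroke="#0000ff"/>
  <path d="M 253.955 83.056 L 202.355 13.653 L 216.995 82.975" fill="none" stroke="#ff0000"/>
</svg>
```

Since the viewBox matches the mm dimensions, user units are millimetres directly. The only transform is the Y-flip y_m = 134.079 − y_svg.

Shape 1 is a open polyline drawn with `<path>`. Its stroke #000000 means engrave at S225, F2641. After flipping Y the toolpath is (17.390,107.865) → (86.419,48.350) → (32.197,19.998) → (109.494,125.055) → (183.174,62.800) → (24.675,93.528).

Shape 2 is a regular polygon drawn with `<path>`. Its stroke #0000ff means cut at S791, F1193. After flipping Y the toolpath is (230.358,66.803) → (235.016,80.293) → (248.466,85.062) → (260.582,77.520) → (262.239,63.345) → (252.189,53.212) → (238.001,54.750) → (230.358,66.803), returning to the start.

Shape 3 is a open polyline drawn with `<path>`. Its stroke #ff0000 means score at S590, F1955. After flipping Y the toolpath is (100.143,109.159) → (58.070,12.846) → (7.923,42.269) → (239.554,41.890) → (251.580,61.150).

Shape 4 is a regular polygon drawn with `<polygon>`. Its stroke #000000 means engrave at S225, F2641. After flipping Y the toolpath is (108.153,107.437) → (100.499,104.227) → (92.817,107.369) → (89.607,115.023) → (92.749,122.705) → (100.403,125.915) → (108.085,122.773) → (111.295,115.119) → (108.153,107.437), returning to the start.

Shape 5 is a regular polygon drawn with `<path>`. Its stroke #000000 means engrave at S225, F2641. After flipping Y the toolpath is (60.647,52.054) → (33.934,21.301) → (20.658,59.812) → (60.647,52.054), returning to the start.

Shape 6 is a regular polygon drawn with `<polygon>`. Its stroke #0000ff means cut at S791, F1193. After flipping Y the toolpath is (157.705,119.816) → (156.916,89.260) → (127.612,80.568) → (110.290,105.752) → (128.888,130.009) → (157.705,119.816), returning to the start.

Shape 7 is a open polyline drawn with `<path>`. Its stroke #ff0000 means score at S590, F1955. After flipping Y the toolpath is (253.955,51.023) → (202.355,120.426) → (216.995,51.104).

(bCNC post)
(Date: synthetic)
G21
G90
G00 X17.390 Y107.865
M3 S225
G1 X86.419 Y48.350 F2641
G1 X32.197 Y19.998
G1 X109.494 Y125.055
G1 X183.174 Y62.800
G1 X24.675 Y93.528
M5
G00 X230.358 Y66.803
M3 S791
G1 X235.016 Y80.293 F1193
G1 X248.466 Y85.062
G1 X260.582 Y77.520
G1 X262.239 Y63.345
G1 X252.189 Y53.212
G1 X238.001 Y54.750
G1 X230.358 Y66.803
M5
G00 X100.143 Y109.159
M3 S590
G1 X58.070 Y12.846 F1955
G1 X7.923 Y42.269
G1 X239.554 Y41.890
G1 X251.580 Y61.150
M5
G00 X108.153 Y107.437
M3 S225
G1 X100.499 Y104.227 F2641
G1 X92.817 Y107.369
G1 X89.607 Y115.023
G1 X92.749 Y122.705
G1 X100.403 Y125.915
G1 X108.085 Y122.773
G1 X111.295 Y115.119
G1 X108.153 Y107.437
M5
G00 X60.647 Y52.054
M3 S225
G1 X33.934 Y21.301 F2641
G1 X20.658 Y59.812
G1 X60.647 Y52.054
M5
G00 X157.705 Y119.816
M3 S791
G1 X156.916 Y89.260 F1193
G1 X127.612 Y80.568
G1 X110.290 Y105.752
G1 X128.888 Y130.009
G1 X157.705 Y119.816
M5
G00 X253.955 Y51.023
M3 S590
G1 X202.355 Y120.426 F1955
G1 X216.995 Y51.104
M5
G00 X0.000 Y0.000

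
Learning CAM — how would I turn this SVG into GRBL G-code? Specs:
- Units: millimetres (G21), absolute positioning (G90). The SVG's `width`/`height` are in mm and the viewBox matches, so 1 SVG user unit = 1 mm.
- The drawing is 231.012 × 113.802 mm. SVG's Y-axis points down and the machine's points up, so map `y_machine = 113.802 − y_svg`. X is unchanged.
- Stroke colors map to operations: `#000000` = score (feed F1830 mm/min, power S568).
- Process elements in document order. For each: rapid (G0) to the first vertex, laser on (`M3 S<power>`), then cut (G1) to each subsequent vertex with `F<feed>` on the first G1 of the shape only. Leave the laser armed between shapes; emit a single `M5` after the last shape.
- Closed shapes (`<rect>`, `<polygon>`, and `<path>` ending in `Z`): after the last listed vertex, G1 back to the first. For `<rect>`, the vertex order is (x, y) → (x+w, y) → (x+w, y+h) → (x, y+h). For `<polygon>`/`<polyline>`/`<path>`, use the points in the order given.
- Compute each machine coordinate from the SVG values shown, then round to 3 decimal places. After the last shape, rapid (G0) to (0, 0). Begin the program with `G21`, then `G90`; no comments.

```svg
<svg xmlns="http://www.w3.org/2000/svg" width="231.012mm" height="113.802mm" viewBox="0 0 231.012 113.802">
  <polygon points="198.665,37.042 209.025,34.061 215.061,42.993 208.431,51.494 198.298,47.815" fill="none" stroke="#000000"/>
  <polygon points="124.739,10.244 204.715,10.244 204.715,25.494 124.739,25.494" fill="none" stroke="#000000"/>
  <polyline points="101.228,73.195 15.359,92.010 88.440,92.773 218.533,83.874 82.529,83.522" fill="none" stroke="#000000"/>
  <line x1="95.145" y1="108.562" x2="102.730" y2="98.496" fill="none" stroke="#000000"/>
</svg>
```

G21
G90
G0 X198.665 Y76.760
M3 S568
G1 X209.025 Y79.741 F1830
G1 X215.061 Y70.809
G1 X208.431 Y62.308
G1 X198.298 Y65.987
G1 X198.665 Y76.760
G0 X124.739 Y103.558
M3 S568
G1 X204.715 Y103.558 F1830
G1 X204.715 Y88.308
G1 X124.739 Y88.308
G1 X124.739 Y103.558
G0 X101.228 Y40.607
M3 S568
G1 X15.359 Y21.792 F1830
G1 X88.440 Y21.029
G1 X218.533 Y29.928
G1 X82.529 Y30.280
G0 X95.145 Y5.240
M3 S568
G1 X102.730 Y15.306 F1830
M5
G0 X0.000 Y0.000

viewBox `0 0 231.012 113.802` with mm width/height → 1 unit = 1 mm. Flip: y_m = 113.802 − y_svg.

**Shape 1** — `<polygon>` regular polygon, stroke `#000000` → score (S568, F1830). Machine vertices: (198.665,76.760) → (209.025,79.741) → (215.061,70.809) → (208.431,62.308) → (198.298,65.987) → (198.665,76.760). Closed: final G1 returns to the first vertex.

**Shape 2** — `<polygon>` rectangle, stroke `#000000` → score (S568, F1830). Machine vertices: (124.739,103.558) → (204.715,103.558) → (204.715,88.308) → (124.739,88.308) → (124.739,103.558). Closed: final G1 returns to the first vertex.

**Shape 3** — `<polyline>` open polyline, stroke `#000000` → score (S568, F1830). Machine vertices: (101.228,40.607) → (15.359,21.792) → (88.440,21.029) → (218.533,29.928) → (82.529,30.280). Open path.

**Shape 4** — `<line>` line segment, stroke `#000000` → score (S568, F1830). Machine vertices: (95.145,5.240) → (102.730,15.306). Open path.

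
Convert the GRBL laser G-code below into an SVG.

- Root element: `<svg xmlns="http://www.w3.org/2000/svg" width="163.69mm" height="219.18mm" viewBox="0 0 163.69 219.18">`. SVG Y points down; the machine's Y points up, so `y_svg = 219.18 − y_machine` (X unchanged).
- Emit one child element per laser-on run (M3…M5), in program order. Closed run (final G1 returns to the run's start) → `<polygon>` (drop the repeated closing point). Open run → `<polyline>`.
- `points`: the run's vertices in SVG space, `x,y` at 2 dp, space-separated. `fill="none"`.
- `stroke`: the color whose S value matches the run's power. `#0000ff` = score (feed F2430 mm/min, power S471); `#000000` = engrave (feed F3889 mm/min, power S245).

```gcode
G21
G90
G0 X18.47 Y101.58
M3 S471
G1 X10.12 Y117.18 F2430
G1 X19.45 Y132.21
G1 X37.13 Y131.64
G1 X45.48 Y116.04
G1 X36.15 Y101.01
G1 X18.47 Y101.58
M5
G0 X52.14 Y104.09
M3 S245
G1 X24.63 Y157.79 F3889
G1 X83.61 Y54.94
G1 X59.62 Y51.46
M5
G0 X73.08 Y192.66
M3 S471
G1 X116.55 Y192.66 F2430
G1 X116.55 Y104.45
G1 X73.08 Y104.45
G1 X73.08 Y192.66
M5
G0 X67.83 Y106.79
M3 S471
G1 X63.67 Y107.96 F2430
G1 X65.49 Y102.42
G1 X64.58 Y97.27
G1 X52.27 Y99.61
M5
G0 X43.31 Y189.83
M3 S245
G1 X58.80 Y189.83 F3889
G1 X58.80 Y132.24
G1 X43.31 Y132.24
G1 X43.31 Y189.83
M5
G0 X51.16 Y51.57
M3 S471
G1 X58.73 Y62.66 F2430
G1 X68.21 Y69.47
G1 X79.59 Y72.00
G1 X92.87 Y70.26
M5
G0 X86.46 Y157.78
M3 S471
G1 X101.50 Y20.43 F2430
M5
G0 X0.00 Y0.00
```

Each laser-on run becomes one SVG element. Flip Y back into SVG space with y_svg = 219.18 − y_machine.

Run 1: S471 ⇒ score layer `#0000ff`. The run returns to its start, so emit a `<polygon>` with points (Y-flipped): 18.47,117.60 10.12,102.00 19.45,86.97 37.13,87.54 45.48,103.14 36.15,118.17.

Run 2: the run's S245 means `#000000` (engrave). The run is open, so emit a `<polyline>` with points (Y-flipped): 52.14,115.09 24.63,61.39 83.61,164.24 59.62,167.72.

Run 3: the run's S471 means `#0000ff` (score). The run returns to its start, so emit a `<polygon>` with points (Y-flipped): 73.08,26.52 116.55,26.52 116.55,114.73 73.08,114.73.

Run 4: power S471 maps to stroke `#0000ff` (score). The run is open, so emit a `<polyline>` with points (Y-flipped): 67.83,112.39 63.67,111.22 65.49,116.76 64.58,121.91 52.27,119.57.

Run 5: S245 ⇒ engrave layer `#000000`. The run returns to its start, so emit a `<polygon>` with points (Y-flipped): 43.31,29.35 58.80,29.35 58.80,86.94 43.31,86.94.

Run 6: S471 ⇒ score layer `#0000ff`. The run is open, so emit a `<polyline>` with points (Y-flipped): 51.16,167.61 58.73,156.52 68.21,149.71 79.59,147.18 92.87,148.92.

Run 7: the run's S471 means `#0000ff` (score). The run is open, so emit a `<polyline>` with points (Y-flipped): 86.46,61.40 101.50,198.75.

<svg xmlns="http://www.w3.org/2000/svg" width="163.69mm" height="219.18mm" viewBox="0 0 163.69 219.18">
  <polygon points="18.47,117.60 10.12,102.00 19.45,86.97 37.13,87.54 45.48,103.14 36.15,118.17" fill="none" stroke="#0000ff"/>
  <polyline points="52.14,115.09 24.63,61.39 83.61,164.24 59.62,167.72" fill="none" stroke="#000000"/>
  <polygon points="73.08,26.52 116.55,26.52 116.55,114.73 73.08,114.73" fill="none" stroke="#0000ff"/>
  <polyline points="67.83,112.39 63.67,111.22 65.49,116.76 64.58,121.91 52.27,119.57" fill="none" stroke="#0000ff"/>
  <polygon points="43.31,29.35 58.80,29.35 58.80,86.94 43.31,86.94" fill="none" stroke="#000000"/>
  <polyline points="51.16,167.61 58.73,156.52 68.21,149.71 79.59,147.18 92.87,148.92" fill="none" stroke="#0000ff"/>
  <polyline points="86.46,61.40 101.50,198.75" fill="none" stroke="#0000ff"/>
</svg>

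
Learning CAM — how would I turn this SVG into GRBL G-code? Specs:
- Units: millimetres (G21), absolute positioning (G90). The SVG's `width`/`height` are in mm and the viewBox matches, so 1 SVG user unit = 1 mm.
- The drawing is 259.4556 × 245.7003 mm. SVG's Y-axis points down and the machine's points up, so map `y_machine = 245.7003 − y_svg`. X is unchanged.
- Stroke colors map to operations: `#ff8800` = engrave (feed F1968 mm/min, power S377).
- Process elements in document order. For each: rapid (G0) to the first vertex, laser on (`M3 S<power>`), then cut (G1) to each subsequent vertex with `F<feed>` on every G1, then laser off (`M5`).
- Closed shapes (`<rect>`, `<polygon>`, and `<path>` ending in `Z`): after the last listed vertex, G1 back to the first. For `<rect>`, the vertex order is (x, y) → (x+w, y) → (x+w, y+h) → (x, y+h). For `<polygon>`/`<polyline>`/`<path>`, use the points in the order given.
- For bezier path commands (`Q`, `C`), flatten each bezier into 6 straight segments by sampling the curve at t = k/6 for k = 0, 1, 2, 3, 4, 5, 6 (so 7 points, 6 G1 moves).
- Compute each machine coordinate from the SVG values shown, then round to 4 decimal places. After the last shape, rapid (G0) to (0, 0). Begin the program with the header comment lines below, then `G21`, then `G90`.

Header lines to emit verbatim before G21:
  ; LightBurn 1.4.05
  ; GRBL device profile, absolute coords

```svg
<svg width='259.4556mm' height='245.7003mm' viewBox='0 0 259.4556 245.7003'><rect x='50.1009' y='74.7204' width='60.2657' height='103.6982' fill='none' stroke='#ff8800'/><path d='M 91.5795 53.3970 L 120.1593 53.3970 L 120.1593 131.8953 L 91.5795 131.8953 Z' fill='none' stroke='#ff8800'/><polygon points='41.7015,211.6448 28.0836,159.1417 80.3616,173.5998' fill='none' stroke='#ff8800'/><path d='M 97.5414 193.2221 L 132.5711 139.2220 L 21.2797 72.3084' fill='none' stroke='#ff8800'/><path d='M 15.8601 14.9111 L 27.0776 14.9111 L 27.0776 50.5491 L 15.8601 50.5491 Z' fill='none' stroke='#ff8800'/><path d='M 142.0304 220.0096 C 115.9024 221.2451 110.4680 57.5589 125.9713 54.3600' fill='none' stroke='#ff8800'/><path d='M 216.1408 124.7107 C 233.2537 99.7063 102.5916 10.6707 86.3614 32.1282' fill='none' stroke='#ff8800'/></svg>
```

Since the viewBox matches the mm dimensions, user units are millimetres directly. The only transform is the Y-flip y_m = 245.7003 − y_svg.

Shape 1 is a rectangle drawn with `<rect>`. Its stroke #ff8800 means engrave at S377, F1968. After flipping Y the toolpath is (50.1009,170.9799) → (110.3666,170.9799) → (110.3666,67.2817) → (50.1009,67.2817) → (50.1009,170.9799), returning to the start.

Shape 2 is a rectangle drawn with `<path>`. Its stroke #ff8800 means engrave at S377, F1968. After flipping Y the toolpath is (91.5795,192.3033) → (120.1593,192.3033) → (120.1593,113.8050) → (91.5795,113.8050) → (91.5795,192.3033), returning to the start.

Shape 3 is a regular polygon drawn with `<polygon>`. Its stroke #ff8800 means engrave at S377, F1968. After flipping Y the toolpath is (41.7015,34.0555) → (28.0836,86.5586) → (80.3616,72.1005) → (41.7015,34.0555), returning to the start.

Shape 4 is a open polyline drawn with `<path>`. Its stroke #ff8800 means engrave at S377, F1968. After flipping Y the toolpath is (97.5414,52.4782) → (132.5711,106.4783) → (21.2797,173.3919).

Shape 5 is a rectangle drawn with `<path>`. Its stroke #ff8800 means engrave at S377, F1968. After flipping Y the toolpath is (15.8601,230.7892) → (27.0776,230.7892) → (27.0776,195.1512) → (15.8601,195.1512) → (15.8601,230.7892), returning to the start.

Shape 6 is a cubic bezier drawn with `<path>`. Its stroke #ff8800 means engrave at S377, F1968. After flipping Y the toolpath is (142.0304,25.6907) → (130.6920,37.3099) → (122.8093,67.3769) → (118.3891,106.8526) → (117.4382,146.6978) → (119.9633,177.8734) → (125.9713,191.3403).

Shape 7 is a cubic bezier drawn with `<path>`. Its stroke #ff8800 means engrave at S377, F1968. After flipping Y the toolpath is (216.1408,120.9896) → (213.5966,138.0198) → (193.7067,160.8739) → (163.7548,184.7041) → (131.0242,204.6624) → (102.7986,215.9011) → (86.3614,213.5721).

; LightBurn 1.4.05
; GRBL device profile, absolute coords
G21
G90
G0 X50.1009 Y170.9799
M3 S377
G1 X110.3666 Y170.9799 F1968
G1 X110.3666 Y67.2817 F1968
G1 X50.1009 Y67.2817 F1968
G1 X50.1009 Y170.9799 F1968
M5
G0 X91.5795 Y192.3033
M3 S377
G1 X120.1593 Y192.3033 F1968
G1 X120.1593 Y113.8050 F1968
G1 X91.5795 Y113.8050 F1968
G1 X91.5795 Y192.3033 F1968
M5
G0 X41.7015 Y34.0555
M3 S377
G1 X28.0836 Y86.5586 F1968
G1 X80.3616 Y72.1005 F1968
G1 X41.7015 Y34.0555 F1968
M5
G0 X97.5414 Y52.4782
M3 S377
G1 X132.5711 Y106.4783 F1968
G1 X21.2797 Y173.3919 F1968
M5
G0 X15.8601 Y230.7892
M3 S377
G1 X27.0776 Y230.7892 F1968
G1 X27.0776 Y195.1512 F1968
G1 X15.8601 Y195.1512 F1968
G1 X15.8601 Y230.7892 F1968
M5
G0 X142.0304 Y25.6907
M3 S377
G1 X130.6920 Y37.3099 F1968
G1 X122.8093 Y67.3769 F1968
G1 X118.3891 Y106.8526 F1968
G1 X117.4382 Y146.6978 F1968
G1 X119.9633 Y177.8734 F1968
G1 X125.9713 Y191.3403 F1968
M5
G0 X216.1408 Y120.9896
M3 S377
G1 X213.5966 Y138.0198 F1968
G1 X193.7067 Y160.8739 F1968
G1 X163.7548 Y184.7041 F1968
G1 X131.0242 Y204.6624 F1968
G1 X102.7986 Y215.9011 F1968
G1 X86.3614 Y213.5721 F1968
M5
G0 X0.0000 Y0.0000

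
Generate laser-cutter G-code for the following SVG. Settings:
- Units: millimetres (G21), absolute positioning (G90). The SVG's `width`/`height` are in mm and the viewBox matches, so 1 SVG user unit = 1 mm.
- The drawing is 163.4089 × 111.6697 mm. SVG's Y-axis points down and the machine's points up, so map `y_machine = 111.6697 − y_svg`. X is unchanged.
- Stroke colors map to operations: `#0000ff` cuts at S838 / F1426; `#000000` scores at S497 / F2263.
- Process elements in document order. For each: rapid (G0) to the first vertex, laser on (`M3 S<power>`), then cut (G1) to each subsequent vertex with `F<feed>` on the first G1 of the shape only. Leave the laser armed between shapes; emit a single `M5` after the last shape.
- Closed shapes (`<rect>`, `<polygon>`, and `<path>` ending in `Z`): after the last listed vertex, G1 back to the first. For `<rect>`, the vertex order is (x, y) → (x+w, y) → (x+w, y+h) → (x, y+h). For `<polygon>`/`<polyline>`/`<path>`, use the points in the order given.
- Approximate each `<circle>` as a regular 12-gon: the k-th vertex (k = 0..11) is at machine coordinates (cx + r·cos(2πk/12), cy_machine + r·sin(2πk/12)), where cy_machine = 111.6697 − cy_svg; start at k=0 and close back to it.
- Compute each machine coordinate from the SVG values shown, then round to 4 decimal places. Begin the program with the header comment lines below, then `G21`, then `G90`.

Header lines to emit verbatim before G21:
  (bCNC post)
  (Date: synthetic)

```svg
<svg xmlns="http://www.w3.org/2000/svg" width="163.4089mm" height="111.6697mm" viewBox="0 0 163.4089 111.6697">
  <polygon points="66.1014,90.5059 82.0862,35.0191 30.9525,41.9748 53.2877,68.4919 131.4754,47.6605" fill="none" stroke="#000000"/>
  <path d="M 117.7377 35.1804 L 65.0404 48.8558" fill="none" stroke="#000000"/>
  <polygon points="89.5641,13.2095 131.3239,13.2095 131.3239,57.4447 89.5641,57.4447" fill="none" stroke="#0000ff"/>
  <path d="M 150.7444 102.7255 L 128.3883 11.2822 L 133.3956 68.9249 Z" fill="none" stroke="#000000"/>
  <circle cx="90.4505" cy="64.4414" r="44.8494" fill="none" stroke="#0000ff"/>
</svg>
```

Since the viewBox matches the mm dimensions, user units are millimetres directly. The only transform is the Y-flip y_m = 111.6697 − y_svg.

Shape 1 is a closed polygon drawn with `<polygon>`. Its stroke #000000 means score at S497, F2263. After flipping Y the toolpath is (66.1014,21.1638) → (82.0862,76.6506) → (30.9525,69.6949) → (53.2877,43.1778) → (131.4754,64.0092) → (66.1014,21.1638), returning to the start.

Shape 2 is a line segment drawn with `<path>`. Its stroke #000000 means score at S497, F2263. After flipping Y the toolpath is (117.7377,76.4893) → (65.0404,62.8139).

Shape 3 is a rectangle drawn with `<polygon>`. Its stroke #0000ff means cut at S838, F1426. After flipping Y the toolpath is (89.5641,98.4602) → (131.3239,98.4602) → (131.3239,54.2250) → (89.5641,54.2250) → (89.5641,98.4602), returning to the start.

Shape 4 is a closed polygon drawn with `<path>`. Its stroke #000000 means score at S497, F2263. After flipping Y the toolpath is (150.7444,8.9442) → (128.3883,100.3875) → (133.3956,42.7448) → (150.7444,8.9442), returning to the start.

Shape 5 is a circle drawn with `<circle>`. Its stroke #0000ff means cut at S838, F1426. After flipping Y the toolpath is (135.2999,47.2283) → (129.2912,69.6530) → (112.8752,86.0690) → (90.4505,92.0777) → (68.0258,86.0690) → (51.6098,69.6530) → (45.6011,47.2283) → (51.6098,24.8036) → (68.0258,8.3876) → (90.4505,2.3789) → (112.8752,8.3876) → (129.2912,24.8036) → (135.2999,47.2283), returning to the start.

(bCNC post)
(Date: synthetic)
G21
G90
G0 X66.1014 Y21.1638
M3 S497
G1 X82.0862 Y76.6506 F2263
G1 X30.9525 Y69.6949
G1 X53.2877 Y43.1778
G1 X131.4754 Y64.0092
G1 X66.1014 Y21.1638
G0 X117.7377 Y76.4893
M3 S497
G1 X65.0404 Y62.8139 F2263
G0 X89.5641 Y98.4602
M3 S838
G1 X131.3239 Y98.4602 F1426
G1 X131.3239 Y54.2250
G1 X89.5641 Y54.2250
G1 X89.5641 Y98.4602
G0 X150.7444 Y8.9442
M3 S497
G1 X128.3883 Y100.3875 F2263
G1 X133.3956 Y42.7448
G1 X150.7444 Y8.9442
G0 X135.2999 Y47.2283
M3 S838
G1 X129.2912 Y69.6530 F1426
G1 X112.8752 Y86.0690
G1 X90.4505 Y92.0777
G1 X68.0258 Y86.0690
G1 X51.6098 Y69.6530
G1 X45.6011 Y47.2283
G1 X51.6098 Y24.8036
G1 X68.0258 Y8.3876
G1 X90.4505 Y2.3789
G1 X112.8752 Y8.3876
G1 X129.2912 Y24.8036
G1 X135.2999 Y47.2283
M5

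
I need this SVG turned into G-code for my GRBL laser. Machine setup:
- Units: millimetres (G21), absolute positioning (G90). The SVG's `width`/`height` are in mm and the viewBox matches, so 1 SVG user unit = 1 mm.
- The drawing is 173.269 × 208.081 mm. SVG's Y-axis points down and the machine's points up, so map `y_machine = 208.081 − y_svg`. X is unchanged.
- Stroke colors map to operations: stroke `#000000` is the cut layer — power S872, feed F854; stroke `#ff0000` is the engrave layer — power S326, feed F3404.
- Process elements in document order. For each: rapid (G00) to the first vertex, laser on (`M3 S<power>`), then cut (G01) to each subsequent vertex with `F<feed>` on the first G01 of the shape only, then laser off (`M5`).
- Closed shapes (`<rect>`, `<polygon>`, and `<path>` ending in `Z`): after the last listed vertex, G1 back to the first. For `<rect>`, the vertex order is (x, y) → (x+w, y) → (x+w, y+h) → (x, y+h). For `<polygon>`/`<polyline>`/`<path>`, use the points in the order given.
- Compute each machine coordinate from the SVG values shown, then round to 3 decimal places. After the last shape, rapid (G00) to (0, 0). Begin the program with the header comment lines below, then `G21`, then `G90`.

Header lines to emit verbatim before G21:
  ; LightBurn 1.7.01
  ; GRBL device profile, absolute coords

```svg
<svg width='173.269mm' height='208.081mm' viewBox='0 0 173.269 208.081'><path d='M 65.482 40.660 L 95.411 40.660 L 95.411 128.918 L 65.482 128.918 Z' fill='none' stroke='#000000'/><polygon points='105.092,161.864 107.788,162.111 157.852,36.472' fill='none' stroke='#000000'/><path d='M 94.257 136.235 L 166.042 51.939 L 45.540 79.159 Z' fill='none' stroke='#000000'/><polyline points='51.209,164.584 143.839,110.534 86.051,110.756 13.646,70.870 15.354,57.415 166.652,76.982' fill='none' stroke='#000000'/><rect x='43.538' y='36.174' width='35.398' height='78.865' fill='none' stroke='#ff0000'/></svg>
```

Since the viewBox matches the mm dimensions, user units are millimetres directly. The only transform is the Y-flip y_m = 208.081 − y_svg.

Shape 1 is a rectangle drawn with `<path>`. Its stroke #000000 means cut at S872, F854. After flipping Y the toolpath is (65.482,167.421) → (95.411,167.421) → (95.411,79.163) → (65.482,79.163) → (65.482,167.421), returning to the start.

Shape 2 is a closed polygon drawn with `<polygon>`. Its stroke #000000 means cut at S872, F854. After flipping Y the toolpath is (105.092,46.217) → (107.788,45.970) → (157.852,171.609) → (105.092,46.217), returning to the start.

Shape 3 is a closed polygon drawn with `<path>`. Its stroke #000000 means cut at S872, F854. After flipping Y the toolpath is (94.257,71.846) → (166.042,156.142) → (45.540,128.922) → (94.257,71.846), returning to the start.

Shape 4 is a open polyline drawn with `<polyline>`. Its stroke #000000 means cut at S872, F854. After flipping Y the toolpath is (51.209,43.497) → (143.839,97.547) → (86.051,97.325) → (13.646,137.211) → (15.354,150.666) → (166.652,131.099).

Shape 5 is a rectangle drawn with `<rect>`. Its stroke #ff0000 means engrave at S326, F3404. After flipping Y the toolpath is (43.538,171.907) → (78.936,171.907) → (78.936,93.042) → (43.538,93.042) → (43.538,171.907), returning to the start.

; LightBurn 1.7.01
; GRBL device profile, absolute coords
G21
G90
G00 X65.482 Y167.421
M3 S872
G01 X95.411 Y167.421 F854
G01 X95.411 Y79.163
G01 X65.482 Y79.163
G01 X65.482 Y167.421
M5
G00 X105.092 Y46.217
M3 S872
G01 X107.788 Y45.970 F854
G01 X157.852 Y171.609
G01 X105.092 Y46.217
M5
G00 X94.257 Y71.846
M3 S872
G01 X166.042 Y156.142 F854
G01 X45.540 Y128.922
G01 X94.257 Y71.846
M5
G00 X51.209 Y43.497
M3 S872
G01 X143.839 Y97.547 F854
G01 X86.051 Y97.325
G01 X13.646 Y137.211
G01 X15.354 Y150.666
G01 X166.652 Y131.099
M5
G00 X43.538 Y171.907
M3 S326
G01 X78.936 Y171.907 F3404
G01 X78.936 Y93.042
G01 X43.538 Y93.042
G01 X43.538 Y171.907
M5
G00 X0.000 Y0.000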